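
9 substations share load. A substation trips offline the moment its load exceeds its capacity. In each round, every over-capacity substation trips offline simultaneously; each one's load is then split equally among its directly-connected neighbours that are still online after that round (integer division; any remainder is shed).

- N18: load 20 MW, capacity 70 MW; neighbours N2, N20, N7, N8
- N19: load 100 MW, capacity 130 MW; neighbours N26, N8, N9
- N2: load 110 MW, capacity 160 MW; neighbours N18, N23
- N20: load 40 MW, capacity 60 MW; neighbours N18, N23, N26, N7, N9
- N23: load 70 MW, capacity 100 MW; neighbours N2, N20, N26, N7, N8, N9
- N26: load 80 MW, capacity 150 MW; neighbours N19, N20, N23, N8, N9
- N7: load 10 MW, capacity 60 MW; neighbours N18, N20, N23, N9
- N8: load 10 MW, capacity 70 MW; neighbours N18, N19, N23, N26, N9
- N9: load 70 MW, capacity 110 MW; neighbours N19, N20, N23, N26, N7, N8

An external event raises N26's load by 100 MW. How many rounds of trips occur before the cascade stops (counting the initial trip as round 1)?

Round 1 — N26 at 180 > 150. N26 trips offline.
  N26 sheds 180 MW to N19, N20, N23, N8, N9: 36 each.
    N19: 100+36 = 136 > 130
    N20: 40+36 = 76 > 60
    N23: 70+36 = 106 > 100
    N8: 10+36 = 46 ≤ 70
    N9: 70+36 = 106 ≤ 110
Round 2 — N19, N20, N23 trip offline.
  N19 sheds 136 MW to N8, N9: 68 each.
    N8: 46+68 = 114 > 70
    N9: 106+68 = 174 > 110
  N20 sheds 76 MW to N18, N7, N9: 25 each (1 lost).
    N18: 20+25 = 45 ≤ 70
    N7: 10+25 = 35 ≤ 60
    N9: 174+25 = 199 > 110
  N23 sheds 106 MW to N2, N7, N8, N9: 26 each (2 lost).
    N2: 110+26 = 136 ≤ 160
    N7: 35+26 = 61 > 60
    N8: 114+26 = 140 > 70
    N9: 199+26 = 225 > 110
Round 3 — N7, N8, N9 trip offline.
  N7 sheds 61 MW to N18: 61 each.
    N18: 45+61 = 106 > 70
  N8 sheds 140 MW to N18: 140 each.
    N18: 106+140 = 246 > 70
  N9 sheds 225 MW: no online neighbours, lost.
Round 4 — N18 trips offline.
  N18 sheds 246 MW to N2: 246 each.
    N2: 136+246 = 382 > 160
Round 5 — N2 trips offline.
  N2 sheds 382 MW: no online neighbours, lost.
No further trips.

5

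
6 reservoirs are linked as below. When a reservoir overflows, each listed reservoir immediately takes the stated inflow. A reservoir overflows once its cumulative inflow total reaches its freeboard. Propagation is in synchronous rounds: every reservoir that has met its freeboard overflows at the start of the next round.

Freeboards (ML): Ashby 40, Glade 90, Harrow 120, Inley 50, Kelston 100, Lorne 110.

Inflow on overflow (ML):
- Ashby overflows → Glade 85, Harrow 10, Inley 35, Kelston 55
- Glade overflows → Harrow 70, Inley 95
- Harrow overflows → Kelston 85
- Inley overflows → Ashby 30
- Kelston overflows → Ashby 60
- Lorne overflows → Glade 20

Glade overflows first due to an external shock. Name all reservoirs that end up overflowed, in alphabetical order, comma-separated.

Glade, Inley

Round 1 — Glade overflows (initial).
  Harrow: +70 → 70 < 120
  Inley: +95 → 95 ≥ 50
Round 2 — Inley overflows.
  Ashby: +30 → 30 < 40
No further overflows.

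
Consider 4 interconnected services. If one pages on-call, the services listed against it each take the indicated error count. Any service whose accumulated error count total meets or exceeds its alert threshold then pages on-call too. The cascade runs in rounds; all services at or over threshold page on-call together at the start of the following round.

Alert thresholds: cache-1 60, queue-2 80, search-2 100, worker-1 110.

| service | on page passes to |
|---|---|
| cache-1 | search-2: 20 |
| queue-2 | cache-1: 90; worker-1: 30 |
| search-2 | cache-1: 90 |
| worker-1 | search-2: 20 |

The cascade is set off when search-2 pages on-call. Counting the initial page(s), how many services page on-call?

Round 1 — search-2 pages on-call (initial).
  cache-1: +90 → 90 ≥ 60
Round 2 — cache-1 pages on-call.
No further pages.

2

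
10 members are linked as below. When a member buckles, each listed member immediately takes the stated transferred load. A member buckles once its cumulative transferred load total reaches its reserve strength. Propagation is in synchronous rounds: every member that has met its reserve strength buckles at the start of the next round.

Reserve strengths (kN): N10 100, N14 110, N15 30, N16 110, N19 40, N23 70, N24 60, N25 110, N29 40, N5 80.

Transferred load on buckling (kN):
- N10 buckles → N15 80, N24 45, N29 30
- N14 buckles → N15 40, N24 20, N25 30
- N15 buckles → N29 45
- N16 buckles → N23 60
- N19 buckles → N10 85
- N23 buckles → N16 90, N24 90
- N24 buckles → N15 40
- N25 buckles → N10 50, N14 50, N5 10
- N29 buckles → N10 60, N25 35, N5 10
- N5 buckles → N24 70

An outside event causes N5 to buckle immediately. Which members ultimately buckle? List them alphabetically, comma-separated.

Round 1 — N5 buckles (initial).
  N24: +70 → 70 ≥ 60
Round 2 — N24 buckles.
  N15: +40 → 40 ≥ 30
Round 3 — N15 buckles.
  N29: +45 → 45 ≥ 40
Round 4 — N29 buckles.
  N10: +60 → 60 < 100
  N25: +35 → 35 < 110
No further bucklings.

N15, N24, N29, N5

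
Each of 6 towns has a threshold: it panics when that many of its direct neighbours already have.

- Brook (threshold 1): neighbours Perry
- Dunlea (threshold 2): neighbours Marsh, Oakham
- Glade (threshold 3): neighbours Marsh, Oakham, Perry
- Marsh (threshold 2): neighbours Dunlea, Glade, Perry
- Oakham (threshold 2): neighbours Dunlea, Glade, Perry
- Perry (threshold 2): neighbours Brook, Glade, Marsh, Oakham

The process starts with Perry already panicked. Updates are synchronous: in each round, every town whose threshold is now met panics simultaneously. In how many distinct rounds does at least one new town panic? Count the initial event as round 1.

2

Round 1 — Perry panics (initial).
Round 2 — checking thresholds:
  Brook: 1 of 1 neighbours ≥ 1, panics.
  Glade: 1 of 3 neighbours < 3, below threshold.
  Marsh: 1 of 3 neighbours < 2, below threshold.
  Oakham: 1 of 3 neighbours < 2, below threshold.
Round 3 — no new panics; cascade stops.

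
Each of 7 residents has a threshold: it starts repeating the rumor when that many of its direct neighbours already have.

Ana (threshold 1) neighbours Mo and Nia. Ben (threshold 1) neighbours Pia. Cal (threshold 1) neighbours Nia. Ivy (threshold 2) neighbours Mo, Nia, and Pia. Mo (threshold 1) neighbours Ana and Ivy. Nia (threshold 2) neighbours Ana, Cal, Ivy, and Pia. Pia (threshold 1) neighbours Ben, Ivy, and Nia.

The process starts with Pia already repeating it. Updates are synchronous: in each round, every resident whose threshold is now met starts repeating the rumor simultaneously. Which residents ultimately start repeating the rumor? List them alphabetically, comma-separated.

Round 1 — Pia starts repeating the rumor (initial).
Round 2 — checking thresholds:
  Ben: 1 of 1 neighbours ≥ 1, starts repeating the rumor.
  Ivy: 1 of 3 neighbours < 2, holds.
  Nia: 1 of 4 neighbours < 2, holds.
Round 3 — no new spreads; cascade stops.

Ben, Pia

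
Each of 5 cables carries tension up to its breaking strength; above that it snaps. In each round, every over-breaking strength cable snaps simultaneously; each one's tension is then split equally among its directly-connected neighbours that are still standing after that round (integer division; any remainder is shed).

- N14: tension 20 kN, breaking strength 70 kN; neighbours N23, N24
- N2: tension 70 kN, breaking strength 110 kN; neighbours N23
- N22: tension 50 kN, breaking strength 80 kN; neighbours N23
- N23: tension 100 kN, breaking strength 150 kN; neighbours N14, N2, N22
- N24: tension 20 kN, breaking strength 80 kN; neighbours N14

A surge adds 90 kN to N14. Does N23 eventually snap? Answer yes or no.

yes

Round 1 — N14 at 110 > 70. N14 snaps.
  N14 sheds 110 kN to N23, N24: 55 each.
    N23: 100+55 = 155 > 150
    N24: 20+55 = 75 ≤ 80
Round 2 — N23 snaps.
  N23 sheds 155 kN to N2, N22: 77 each (1 lost).
    N2: 70+77 = 147 > 110
    N22: 50+77 = 127 > 80
Round 3 — N2, N22 snap.
  N2 sheds 147 kN: no online neighbours, lost.
  N22 sheds 127 kN: no online neighbours, lost.
No further breaks.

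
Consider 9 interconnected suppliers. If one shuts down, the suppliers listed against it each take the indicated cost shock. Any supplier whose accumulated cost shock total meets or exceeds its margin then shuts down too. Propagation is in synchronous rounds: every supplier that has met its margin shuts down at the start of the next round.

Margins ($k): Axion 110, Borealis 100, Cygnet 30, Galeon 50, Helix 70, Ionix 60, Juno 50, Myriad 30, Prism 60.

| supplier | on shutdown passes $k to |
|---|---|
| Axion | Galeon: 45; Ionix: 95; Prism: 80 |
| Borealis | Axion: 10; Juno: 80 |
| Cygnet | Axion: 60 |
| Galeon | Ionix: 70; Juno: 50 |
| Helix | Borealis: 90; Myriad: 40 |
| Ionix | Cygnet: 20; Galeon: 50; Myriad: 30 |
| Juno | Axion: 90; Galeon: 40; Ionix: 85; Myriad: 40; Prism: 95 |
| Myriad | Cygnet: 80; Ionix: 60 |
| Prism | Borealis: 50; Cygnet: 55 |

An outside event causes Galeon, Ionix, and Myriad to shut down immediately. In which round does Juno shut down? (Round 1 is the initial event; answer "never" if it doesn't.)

2

Round 1 — Galeon, Ionix, Myriad shut down (initial).
  Cygnet: +20+80 → 100 ≥ 30
  Juno: +50 → 50 ≥ 50
Round 2 — Cygnet, Juno shut down.
  Axion: +60+90 → 150 ≥ 110
  Prism: +95 → 95 ≥ 60
Round 3 — Axion, Prism shut down.
  Borealis: +50 → 50 < 100
No further shutdowns.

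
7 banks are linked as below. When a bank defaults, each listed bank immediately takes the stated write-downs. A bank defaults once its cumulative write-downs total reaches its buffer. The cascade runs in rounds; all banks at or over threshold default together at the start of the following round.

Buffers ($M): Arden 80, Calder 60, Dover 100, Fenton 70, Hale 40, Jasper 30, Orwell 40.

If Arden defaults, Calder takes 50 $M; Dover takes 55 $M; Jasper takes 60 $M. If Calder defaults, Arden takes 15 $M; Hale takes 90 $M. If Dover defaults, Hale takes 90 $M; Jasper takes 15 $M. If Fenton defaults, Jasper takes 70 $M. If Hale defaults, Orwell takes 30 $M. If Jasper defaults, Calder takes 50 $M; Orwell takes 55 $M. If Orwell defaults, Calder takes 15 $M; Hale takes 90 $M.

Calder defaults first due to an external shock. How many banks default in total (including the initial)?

2

Round 1 — Calder defaults (initial).
  Arden: +15 → 15 < 80
  Hale: +90 → 90 ≥ 40
Round 2 — Hale defaults.
  Orwell: +30 → 30 < 40
No further defaults.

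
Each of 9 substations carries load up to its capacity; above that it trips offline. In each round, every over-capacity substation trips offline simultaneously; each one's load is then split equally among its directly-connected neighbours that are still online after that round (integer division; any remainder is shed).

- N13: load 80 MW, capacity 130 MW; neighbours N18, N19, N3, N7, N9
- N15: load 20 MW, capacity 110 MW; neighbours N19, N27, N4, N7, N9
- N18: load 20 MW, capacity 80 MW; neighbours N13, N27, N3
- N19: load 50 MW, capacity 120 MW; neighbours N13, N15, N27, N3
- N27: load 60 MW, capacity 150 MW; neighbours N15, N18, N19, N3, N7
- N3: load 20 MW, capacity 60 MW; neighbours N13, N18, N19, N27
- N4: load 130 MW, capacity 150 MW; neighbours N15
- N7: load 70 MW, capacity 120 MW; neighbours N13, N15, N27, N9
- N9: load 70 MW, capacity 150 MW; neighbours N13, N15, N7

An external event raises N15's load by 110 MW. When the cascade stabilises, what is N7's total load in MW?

96

Round 1 — N15 at 130 > 110. N15 trips offline.
  N15 sheds 130 MW to N19, N27, N4, N7, N9: 26 each.
    N19: 50+26 = 76 ≤ 120
    N27: 60+26 = 86 ≤ 150
    N4: 130+26 = 156 > 150
    N7: 70+26 = 96 ≤ 120
    N9: 70+26 = 96 ≤ 150
Round 2 — N4 trips offline.
  N4 sheds 156 MW: no online neighbours, lost.
No further trips.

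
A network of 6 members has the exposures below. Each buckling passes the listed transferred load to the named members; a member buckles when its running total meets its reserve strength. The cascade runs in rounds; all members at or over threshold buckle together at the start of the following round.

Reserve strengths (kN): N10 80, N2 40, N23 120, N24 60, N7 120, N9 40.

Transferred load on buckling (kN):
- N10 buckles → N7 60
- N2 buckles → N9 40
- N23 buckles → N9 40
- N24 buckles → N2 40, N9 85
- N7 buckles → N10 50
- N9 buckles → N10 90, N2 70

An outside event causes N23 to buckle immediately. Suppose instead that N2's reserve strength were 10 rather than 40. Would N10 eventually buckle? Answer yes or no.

With N2's reserve strength at 10:
Round 1 — N23 buckles (initial).
  N9: +40 → 40 ≥ 40
Round 2 — N9 buckles.
  N10: +90 → 90 ≥ 80
  N2: +70 → 70 ≥ 10
Round 3 — N10, N2 buckle.
  N7: +60 → 60 < 120
No further bucklings.

yes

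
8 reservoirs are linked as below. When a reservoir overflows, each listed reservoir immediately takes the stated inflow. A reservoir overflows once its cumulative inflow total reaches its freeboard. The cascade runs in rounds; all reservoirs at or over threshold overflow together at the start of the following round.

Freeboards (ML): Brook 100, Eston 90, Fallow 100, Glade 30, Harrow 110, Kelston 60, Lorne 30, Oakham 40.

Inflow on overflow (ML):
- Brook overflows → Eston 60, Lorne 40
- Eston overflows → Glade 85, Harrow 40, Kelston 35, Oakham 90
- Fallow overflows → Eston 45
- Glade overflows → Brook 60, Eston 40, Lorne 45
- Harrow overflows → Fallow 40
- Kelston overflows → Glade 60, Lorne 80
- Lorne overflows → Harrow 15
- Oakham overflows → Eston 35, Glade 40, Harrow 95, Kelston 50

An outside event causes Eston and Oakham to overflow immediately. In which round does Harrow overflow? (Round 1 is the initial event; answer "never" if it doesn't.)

2

Round 1 — Eston, Oakham overflow (initial).
  Glade: +85+40 → 125 ≥ 30
  Harrow: +40+95 → 135 ≥ 110
  Kelston: +35+50 → 85 ≥ 60
Round 2 — Glade, Harrow, Kelston overflow.
  Brook: +60 → 60 < 100
  Fallow: +40 → 40 < 100
  Lorne: +45+80 → 125 ≥ 30
Round 3 — Lorne overflows.
No further overflows.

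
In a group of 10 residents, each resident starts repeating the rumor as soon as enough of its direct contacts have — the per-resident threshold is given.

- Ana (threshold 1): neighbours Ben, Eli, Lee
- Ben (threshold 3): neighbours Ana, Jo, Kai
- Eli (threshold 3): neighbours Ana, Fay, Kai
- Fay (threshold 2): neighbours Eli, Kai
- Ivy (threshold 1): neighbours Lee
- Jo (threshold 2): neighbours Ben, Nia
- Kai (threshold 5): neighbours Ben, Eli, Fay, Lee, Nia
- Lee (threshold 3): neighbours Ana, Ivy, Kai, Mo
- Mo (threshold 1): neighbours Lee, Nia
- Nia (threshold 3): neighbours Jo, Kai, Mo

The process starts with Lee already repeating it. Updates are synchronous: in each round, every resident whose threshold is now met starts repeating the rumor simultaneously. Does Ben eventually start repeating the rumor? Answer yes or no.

Round 1 — Lee starts repeating the rumor (initial).
Round 2 — checking thresholds:
  Ana: 1 of 3 neighbours ≥ 1, starts repeating the rumor.
  Ivy: 1 of 1 neighbours ≥ 1, starts repeating the rumor.
  Kai: 1 of 5 neighbours < 5, holds.
  Mo: 1 of 2 neighbours ≥ 1, starts repeating the rumor.
Round 3 — no new spreads; cascade stops.

no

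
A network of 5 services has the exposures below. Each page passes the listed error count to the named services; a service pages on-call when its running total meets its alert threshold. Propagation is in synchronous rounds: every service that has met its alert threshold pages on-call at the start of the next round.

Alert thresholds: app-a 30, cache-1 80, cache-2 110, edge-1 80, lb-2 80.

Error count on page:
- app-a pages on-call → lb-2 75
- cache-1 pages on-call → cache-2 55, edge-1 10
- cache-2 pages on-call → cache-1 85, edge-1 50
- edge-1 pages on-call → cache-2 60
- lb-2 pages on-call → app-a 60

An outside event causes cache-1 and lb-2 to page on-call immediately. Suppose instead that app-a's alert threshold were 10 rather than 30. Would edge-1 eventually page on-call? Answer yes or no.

no

With app-a's alert threshold at 10:
Round 1 — cache-1, lb-2 page on-call (initial).
  app-a: +60 → 60 ≥ 10
  cache-2: +55 → 55 < 110
  edge-1: +10 → 10 < 80
Round 2 — app-a pages on-call.
No further pages.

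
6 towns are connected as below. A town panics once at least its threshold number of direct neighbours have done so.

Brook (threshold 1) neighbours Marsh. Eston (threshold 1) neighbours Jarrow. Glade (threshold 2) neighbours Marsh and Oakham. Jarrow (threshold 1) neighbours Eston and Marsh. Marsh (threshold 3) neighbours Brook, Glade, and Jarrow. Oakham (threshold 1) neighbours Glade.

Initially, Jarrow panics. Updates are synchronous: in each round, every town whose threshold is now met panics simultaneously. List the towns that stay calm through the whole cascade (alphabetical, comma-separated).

Brook, Glade, Marsh, Oakham

Round 1 — Jarrow panics (initial).
Round 2 — checking thresholds:
  Eston: 1 of 1 neighbours ≥ 1, panics.
  Marsh: 1 of 3 neighbours < 3, below threshold.
Round 3 — no new panics; cascade stops.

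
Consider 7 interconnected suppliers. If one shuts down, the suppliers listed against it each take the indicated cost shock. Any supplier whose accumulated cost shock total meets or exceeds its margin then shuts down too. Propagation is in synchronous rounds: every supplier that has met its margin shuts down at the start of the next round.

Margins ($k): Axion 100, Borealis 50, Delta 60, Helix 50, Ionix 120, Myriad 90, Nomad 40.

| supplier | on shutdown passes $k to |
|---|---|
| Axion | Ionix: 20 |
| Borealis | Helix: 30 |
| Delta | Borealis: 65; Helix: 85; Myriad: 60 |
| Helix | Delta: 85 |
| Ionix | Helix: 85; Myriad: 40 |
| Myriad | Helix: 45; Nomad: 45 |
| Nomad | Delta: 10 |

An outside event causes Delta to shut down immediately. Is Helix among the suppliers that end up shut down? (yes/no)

Round 1 — Delta shuts down (initial).
  Borealis: +65 → 65 ≥ 50
  Helix: +85 → 85 ≥ 50
  Myriad: +60 → 60 < 90
Round 2 — Borealis, Helix shut down.
No further shutdowns.

yes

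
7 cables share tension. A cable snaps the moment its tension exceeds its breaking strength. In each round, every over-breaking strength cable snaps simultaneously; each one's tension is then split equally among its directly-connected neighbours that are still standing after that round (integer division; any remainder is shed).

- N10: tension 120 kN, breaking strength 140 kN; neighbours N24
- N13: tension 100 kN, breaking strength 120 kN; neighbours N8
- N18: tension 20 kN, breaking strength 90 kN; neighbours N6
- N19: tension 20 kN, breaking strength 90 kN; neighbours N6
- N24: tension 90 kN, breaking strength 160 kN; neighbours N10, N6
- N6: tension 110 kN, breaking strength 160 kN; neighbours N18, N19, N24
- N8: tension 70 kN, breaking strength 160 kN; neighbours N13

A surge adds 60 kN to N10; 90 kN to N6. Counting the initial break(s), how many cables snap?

3

Round 1 — N10 at 180 > 140; N6 at 200 > 160. N10, N6 snap.
  N10 sheds 180 kN to N24: 180 each.
    N24: 90+180 = 270 > 160
  N6 sheds 200 kN to N18, N19, N24: 66 each (2 lost).
    N18: 20+66 = 86 ≤ 90
    N19: 20+66 = 86 ≤ 90
    N24: 270+66 = 336 > 160
Round 2 — N24 snaps.
  N24 sheds 336 kN: no online neighbours, lost.
No further breaks.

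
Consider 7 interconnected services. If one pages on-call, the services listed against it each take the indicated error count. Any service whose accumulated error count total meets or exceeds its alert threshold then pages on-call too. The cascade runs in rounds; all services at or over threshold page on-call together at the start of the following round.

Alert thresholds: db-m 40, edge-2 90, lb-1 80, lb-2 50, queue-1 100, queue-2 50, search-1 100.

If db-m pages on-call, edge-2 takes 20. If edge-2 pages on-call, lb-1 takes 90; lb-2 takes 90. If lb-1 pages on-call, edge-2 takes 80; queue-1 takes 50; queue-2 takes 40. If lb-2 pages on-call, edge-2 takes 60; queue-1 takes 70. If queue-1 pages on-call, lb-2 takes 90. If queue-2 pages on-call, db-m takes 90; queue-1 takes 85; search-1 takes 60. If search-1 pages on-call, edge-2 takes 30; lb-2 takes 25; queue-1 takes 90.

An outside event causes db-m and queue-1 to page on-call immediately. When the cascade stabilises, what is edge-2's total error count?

Round 1 — db-m, queue-1 page on-call (initial).
  edge-2: +20 → 20 < 90
  lb-2: +90 → 90 ≥ 50
Round 2 — lb-2 pages on-call.
  edge-2: +60 → 80 < 90
No further pages.

80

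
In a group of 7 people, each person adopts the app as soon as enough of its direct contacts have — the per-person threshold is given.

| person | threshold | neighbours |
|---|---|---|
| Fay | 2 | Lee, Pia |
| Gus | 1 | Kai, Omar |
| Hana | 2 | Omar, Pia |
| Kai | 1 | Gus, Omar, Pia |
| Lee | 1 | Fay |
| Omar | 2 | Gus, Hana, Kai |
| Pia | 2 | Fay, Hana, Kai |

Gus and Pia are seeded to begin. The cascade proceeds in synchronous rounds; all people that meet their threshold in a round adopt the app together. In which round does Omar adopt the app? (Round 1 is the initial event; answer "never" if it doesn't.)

Round 1 — Gus, Pia adopt the app (initial).
Round 2 — checking thresholds:
  Fay: 1 of 2 neighbours < 2, holds.
  Hana: 1 of 2 neighbours < 2, holds.
  Kai: 2 of 3 neighbours ≥ 1, adopts the app.
  Omar: 1 of 3 neighbours < 2, holds.
Round 3 — checking thresholds:
  Fay: 1 of 2 neighbours < 2, holds.
  Hana: 1 of 2 neighbours < 2, holds.
  Omar: 2 of 3 neighbours ≥ 2, adopts the app.
Round 4 — checking thresholds:
  Fay: 1 of 2 neighbours < 2, holds.
  Hana: 2 of 2 neighbours ≥ 2, adopts the app.
Round 5 — no new adoptions; cascade stops.

3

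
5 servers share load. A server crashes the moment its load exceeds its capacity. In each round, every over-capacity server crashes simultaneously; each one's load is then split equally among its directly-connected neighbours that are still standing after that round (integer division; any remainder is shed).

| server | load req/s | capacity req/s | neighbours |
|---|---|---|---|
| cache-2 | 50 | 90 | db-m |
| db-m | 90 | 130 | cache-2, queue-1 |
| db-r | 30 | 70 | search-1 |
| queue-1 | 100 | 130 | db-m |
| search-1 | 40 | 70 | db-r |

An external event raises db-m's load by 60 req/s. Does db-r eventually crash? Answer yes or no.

Round 1 — db-m at 150 > 130. db-m crashes.
  db-m sheds 150 req/s to cache-2, queue-1: 75 each.
    cache-2: 50+75 = 125 > 90
    queue-1: 100+75 = 175 > 130
Round 2 — cache-2, queue-1 crash.
  cache-2 sheds 125 req/s: no online neighbours, lost.
  queue-1 sheds 175 req/s: no online neighbours, lost.
No further crashes.

no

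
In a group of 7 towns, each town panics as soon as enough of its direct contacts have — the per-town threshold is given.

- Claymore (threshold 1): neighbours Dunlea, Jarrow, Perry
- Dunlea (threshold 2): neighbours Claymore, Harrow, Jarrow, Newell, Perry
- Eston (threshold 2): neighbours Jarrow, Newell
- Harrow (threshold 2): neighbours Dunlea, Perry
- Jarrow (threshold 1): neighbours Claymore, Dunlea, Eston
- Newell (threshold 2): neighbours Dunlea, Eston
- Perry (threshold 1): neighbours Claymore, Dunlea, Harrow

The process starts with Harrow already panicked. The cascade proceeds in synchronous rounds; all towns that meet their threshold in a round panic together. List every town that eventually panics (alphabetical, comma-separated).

Claymore, Dunlea, Harrow, Jarrow, Perry

Round 1 — Harrow panics (initial).
Round 2 — checking thresholds:
  Dunlea: 1 of 5 neighbours < 2, holds.
  Perry: 1 of 3 neighbours ≥ 1, panics.
Round 3 — checking thresholds:
  Claymore: 1 of 3 neighbours ≥ 1, panics.
  Dunlea: 2 of 5 neighbours ≥ 2, panics.
Round 4 — checking thresholds:
  Jarrow: 2 of 3 neighbours ≥ 1, panics.
  Newell: 1 of 2 neighbours < 2, holds.
Round 5 — no new panics; cascade stops.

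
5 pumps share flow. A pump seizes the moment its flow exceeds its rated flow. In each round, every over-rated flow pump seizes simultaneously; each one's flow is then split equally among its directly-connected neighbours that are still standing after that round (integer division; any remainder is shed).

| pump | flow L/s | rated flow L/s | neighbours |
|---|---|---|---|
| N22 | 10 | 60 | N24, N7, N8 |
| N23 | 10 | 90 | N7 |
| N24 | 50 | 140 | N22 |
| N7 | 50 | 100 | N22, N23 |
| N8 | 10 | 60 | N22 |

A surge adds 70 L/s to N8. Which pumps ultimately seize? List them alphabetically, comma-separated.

N22, N8

Round 1 — N8 at 80 > 60. N8 seizes.
  N8 sheds 80 L/s to N22: 80 each.
    N22: 10+80 = 90 > 60
Round 2 — N22 seizes.
  N22 sheds 90 L/s to N24, N7: 45 each.
    N24: 50+45 = 95 ≤ 140
    N7: 50+45 = 95 ≤ 100
No further seizures.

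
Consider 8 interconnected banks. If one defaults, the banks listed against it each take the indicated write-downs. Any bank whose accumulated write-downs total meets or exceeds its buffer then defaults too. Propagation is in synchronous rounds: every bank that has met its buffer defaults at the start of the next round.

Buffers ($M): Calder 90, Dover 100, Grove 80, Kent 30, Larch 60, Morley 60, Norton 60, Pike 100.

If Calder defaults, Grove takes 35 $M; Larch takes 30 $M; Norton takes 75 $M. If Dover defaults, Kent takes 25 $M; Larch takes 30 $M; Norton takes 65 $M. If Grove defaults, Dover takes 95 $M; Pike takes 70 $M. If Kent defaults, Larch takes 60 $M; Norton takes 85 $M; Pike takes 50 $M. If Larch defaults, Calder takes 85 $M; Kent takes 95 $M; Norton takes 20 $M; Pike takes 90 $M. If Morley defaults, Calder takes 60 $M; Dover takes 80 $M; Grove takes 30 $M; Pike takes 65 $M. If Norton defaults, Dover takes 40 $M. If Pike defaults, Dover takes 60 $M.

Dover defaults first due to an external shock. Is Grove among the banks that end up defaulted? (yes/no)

no

Round 1 — Dover defaults (initial).
  Kent: +25 → 25 < 30
  Larch: +30 → 30 < 60
  Norton: +65 → 65 ≥ 60
Round 2 — Norton defaults.
No further defaults.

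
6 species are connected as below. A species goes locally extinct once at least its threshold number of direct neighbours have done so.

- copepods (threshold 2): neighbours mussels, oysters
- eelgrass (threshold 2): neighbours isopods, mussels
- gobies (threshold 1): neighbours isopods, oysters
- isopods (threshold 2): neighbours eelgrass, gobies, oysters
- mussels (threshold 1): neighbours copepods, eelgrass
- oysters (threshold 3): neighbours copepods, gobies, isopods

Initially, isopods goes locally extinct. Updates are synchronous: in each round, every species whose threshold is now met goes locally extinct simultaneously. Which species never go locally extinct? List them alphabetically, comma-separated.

copepods, eelgrass, mussels, oysters

Round 1 — isopods goes locally extinct (initial).
Round 2 — checking thresholds:
  eelgrass: 1 of 2 neighbours < 2, not yet.
  gobies: 1 of 2 neighbours ≥ 1, goes locally extinct.
  oysters: 1 of 3 neighbours < 3, not yet.
Round 3 — no new extinctions; cascade stops.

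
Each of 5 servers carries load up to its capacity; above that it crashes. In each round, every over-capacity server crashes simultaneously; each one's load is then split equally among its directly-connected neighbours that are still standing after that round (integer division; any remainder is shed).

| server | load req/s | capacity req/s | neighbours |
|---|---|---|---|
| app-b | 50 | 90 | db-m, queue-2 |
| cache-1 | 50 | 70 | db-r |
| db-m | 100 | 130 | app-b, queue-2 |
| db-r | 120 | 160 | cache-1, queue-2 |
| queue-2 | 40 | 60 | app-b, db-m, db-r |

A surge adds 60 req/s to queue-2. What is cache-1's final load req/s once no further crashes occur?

Round 1 — queue-2 at 100 > 60. queue-2 crashes.
  queue-2 sheds 100 req/s to app-b, db-m, db-r: 33 each (1 lost).
    app-b: 50+33 = 83 ≤ 90
    db-m: 100+33 = 133 > 130
    db-r: 120+33 = 153 ≤ 160
Round 2 — db-m crashes.
  db-m sheds 133 req/s to app-b: 133 each.
    app-b: 83+133 = 216 > 90
Round 3 — app-b crashes.
  app-b sheds 216 req/s: no online neighbours, lost.
No further crashes.

50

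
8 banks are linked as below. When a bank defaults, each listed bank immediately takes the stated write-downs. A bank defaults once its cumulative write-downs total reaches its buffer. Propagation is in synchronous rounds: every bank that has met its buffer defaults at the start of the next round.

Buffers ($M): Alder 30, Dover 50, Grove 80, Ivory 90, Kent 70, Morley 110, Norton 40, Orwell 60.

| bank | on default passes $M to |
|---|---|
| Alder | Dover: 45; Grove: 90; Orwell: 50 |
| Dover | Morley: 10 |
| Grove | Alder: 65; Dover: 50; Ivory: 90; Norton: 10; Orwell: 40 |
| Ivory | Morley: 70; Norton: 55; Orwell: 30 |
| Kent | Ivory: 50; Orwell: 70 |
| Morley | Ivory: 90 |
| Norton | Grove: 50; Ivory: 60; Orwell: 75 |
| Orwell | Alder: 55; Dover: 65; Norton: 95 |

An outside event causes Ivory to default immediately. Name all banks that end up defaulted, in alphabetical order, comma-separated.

Round 1 — Ivory defaults (initial).
  Morley: +70 → 70 < 110
  Norton: +55 → 55 ≥ 40
  Orwell: +30 → 30 < 60
Round 2 — Norton defaults.
  Grove: +50 → 50 < 80
  Orwell: +75 → 105 ≥ 60
Round 3 — Orwell defaults.
  Alder: +55 → 55 ≥ 30
  Dover: +65 → 65 ≥ 50
Round 4 — Alder, Dover default.
  Grove: +90 → 140 ≥ 80
  Morley: +10 → 80 < 110
Round 5 — Grove defaults.
No further defaults.

Alder, Dover, Grove, Ivory, Norton, Orwell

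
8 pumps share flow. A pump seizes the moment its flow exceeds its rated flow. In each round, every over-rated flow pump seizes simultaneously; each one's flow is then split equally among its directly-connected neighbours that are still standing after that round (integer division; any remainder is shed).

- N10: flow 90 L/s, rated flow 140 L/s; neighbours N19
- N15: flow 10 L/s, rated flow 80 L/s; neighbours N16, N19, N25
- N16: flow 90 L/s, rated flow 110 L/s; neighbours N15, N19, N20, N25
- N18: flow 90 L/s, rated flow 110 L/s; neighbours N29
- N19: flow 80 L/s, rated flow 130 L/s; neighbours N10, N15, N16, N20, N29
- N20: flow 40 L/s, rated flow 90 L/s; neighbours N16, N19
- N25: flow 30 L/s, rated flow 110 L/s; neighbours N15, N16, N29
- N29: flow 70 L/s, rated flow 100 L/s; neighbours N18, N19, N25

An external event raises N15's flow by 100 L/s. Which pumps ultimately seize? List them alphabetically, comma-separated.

N10, N15, N16, N18, N19, N20, N25, N29

Round 1 — N15 at 110 > 80. N15 seizes.
  N15 sheds 110 L/s to N16, N19, N25: 36 each (2 lost).
    N16: 90+36 = 126 > 110
    N19: 80+36 = 116 ≤ 130
    N25: 30+36 = 66 ≤ 110
Round 2 — N16 seizes.
  N16 sheds 126 L/s to N19, N20, N25: 42 each.
    N19: 116+42 = 158 > 130
    N20: 40+42 = 82 ≤ 90
    N25: 66+42 = 108 ≤ 110
Round 3 — N19 seizes.
  N19 sheds 158 L/s to N10, N20, N29: 52 each (2 lost).
    N10: 90+52 = 142 > 140
    N20: 82+52 = 134 > 90
    N29: 70+52 = 122 > 100
Round 4 — N10, N20, N29 seize.
  N10 sheds 142 L/s: no online neighbours, lost.
  N20 sheds 134 L/s: no online neighbours, lost.
  N29 sheds 122 L/s to N18, N25: 61 each.
    N18: 90+61 = 151 > 110
    N25: 108+61 = 169 > 110
Round 5 — N18, N25 seize.
  N18 sheds 151 L/s: no online neighbours, lost.
  N25 sheds 169 L/s: no online neighbours, lost.
No further seizures.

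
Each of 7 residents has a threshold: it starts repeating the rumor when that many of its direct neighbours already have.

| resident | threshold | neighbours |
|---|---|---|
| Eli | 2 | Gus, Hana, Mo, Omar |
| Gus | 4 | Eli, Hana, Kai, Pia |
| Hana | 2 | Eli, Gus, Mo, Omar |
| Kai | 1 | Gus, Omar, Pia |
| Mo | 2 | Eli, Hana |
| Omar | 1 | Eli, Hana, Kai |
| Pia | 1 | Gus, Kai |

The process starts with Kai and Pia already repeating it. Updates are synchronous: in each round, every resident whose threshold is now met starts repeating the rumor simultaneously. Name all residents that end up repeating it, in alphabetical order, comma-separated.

Round 1 — Kai, Pia start repeating the rumor (initial).
Round 2 — checking thresholds:
  Gus: 2 of 4 neighbours < 4, not yet.
  Omar: 1 of 3 neighbours ≥ 1, starts repeating the rumor.
Round 3 — no new spreads; cascade stops.

Kai, Omar, Pia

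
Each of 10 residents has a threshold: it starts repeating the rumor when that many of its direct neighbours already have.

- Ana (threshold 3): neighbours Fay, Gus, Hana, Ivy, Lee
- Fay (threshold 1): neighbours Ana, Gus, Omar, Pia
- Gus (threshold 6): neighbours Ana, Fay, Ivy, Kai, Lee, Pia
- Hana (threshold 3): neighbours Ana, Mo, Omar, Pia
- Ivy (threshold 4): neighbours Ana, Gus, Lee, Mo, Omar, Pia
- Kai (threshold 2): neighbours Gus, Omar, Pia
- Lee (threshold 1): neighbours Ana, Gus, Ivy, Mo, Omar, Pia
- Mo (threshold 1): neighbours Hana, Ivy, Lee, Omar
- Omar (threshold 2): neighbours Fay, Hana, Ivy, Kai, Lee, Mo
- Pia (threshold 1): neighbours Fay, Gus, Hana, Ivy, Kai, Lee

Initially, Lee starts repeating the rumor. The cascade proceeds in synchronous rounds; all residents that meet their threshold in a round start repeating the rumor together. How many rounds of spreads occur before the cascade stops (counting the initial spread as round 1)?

6

Round 1 — Lee starts repeating the rumor (initial).
Round 2 — checking thresholds:
  Ana: 1 of 5 neighbours < 3, below threshold.
  Gus: 1 of 6 neighbours < 6, below threshold.
  Ivy: 1 of 6 neighbours < 4, below threshold.
  Mo: 1 of 4 neighbours ≥ 1, starts repeating the rumor.
  Omar: 1 of 6 neighbours < 2, below threshold.
  Pia: 1 of 6 neighbours ≥ 1, starts repeating the rumor.
Round 3 — checking thresholds:
  Ana: 1 of 5 neighbours < 3, below threshold.
  Fay: 1 of 4 neighbours ≥ 1, starts repeating the rumor.
  Gus: 2 of 6 neighbours < 6, below threshold.
  Hana: 2 of 4 neighbours < 3, below threshold.
  Ivy: 3 of 6 neighbours < 4, below threshold.
  Kai: 1 of 3 neighbours < 2, below threshold.
  Omar: 2 of 6 neighbours ≥ 2, starts repeating the rumor.
Round 4 — checking thresholds:
  Ana: 2 of 5 neighbours < 3, below threshold.
  Gus: 3 of 6 neighbours < 6, below threshold.
  Hana: 3 of 4 neighbours ≥ 3, starts repeating the rumor.
  Ivy: 4 of 6 neighbours ≥ 4, starts repeating the rumor.
  Kai: 2 of 3 neighbours ≥ 2, starts repeating the rumor.
Round 5 — checking thresholds:
  Ana: 4 of 5 neighbours ≥ 3, starts repeating the rumor.
  Gus: 5 of 6 neighbours < 6, below threshold.
Round 6 — checking thresholds:
  Gus: 6 of 6 neighbours ≥ 6, starts repeating the rumor.
Round 7 — no new spreads; cascade stops.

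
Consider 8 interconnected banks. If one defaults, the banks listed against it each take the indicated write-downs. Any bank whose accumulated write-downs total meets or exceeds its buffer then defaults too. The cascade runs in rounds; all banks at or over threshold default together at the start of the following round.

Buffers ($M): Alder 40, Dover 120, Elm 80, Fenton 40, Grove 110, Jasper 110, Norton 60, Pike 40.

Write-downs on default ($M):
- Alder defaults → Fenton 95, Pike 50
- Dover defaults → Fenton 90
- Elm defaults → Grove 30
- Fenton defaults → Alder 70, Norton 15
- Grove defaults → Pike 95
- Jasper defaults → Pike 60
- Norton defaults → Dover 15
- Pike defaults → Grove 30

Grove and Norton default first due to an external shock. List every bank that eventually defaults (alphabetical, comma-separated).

Round 1 — Grove, Norton default (initial).
  Dover: +15 → 15 < 120
  Pike: +95 → 95 ≥ 40
Round 2 — Pike defaults.
No further defaults.

Grove, Norton, Pike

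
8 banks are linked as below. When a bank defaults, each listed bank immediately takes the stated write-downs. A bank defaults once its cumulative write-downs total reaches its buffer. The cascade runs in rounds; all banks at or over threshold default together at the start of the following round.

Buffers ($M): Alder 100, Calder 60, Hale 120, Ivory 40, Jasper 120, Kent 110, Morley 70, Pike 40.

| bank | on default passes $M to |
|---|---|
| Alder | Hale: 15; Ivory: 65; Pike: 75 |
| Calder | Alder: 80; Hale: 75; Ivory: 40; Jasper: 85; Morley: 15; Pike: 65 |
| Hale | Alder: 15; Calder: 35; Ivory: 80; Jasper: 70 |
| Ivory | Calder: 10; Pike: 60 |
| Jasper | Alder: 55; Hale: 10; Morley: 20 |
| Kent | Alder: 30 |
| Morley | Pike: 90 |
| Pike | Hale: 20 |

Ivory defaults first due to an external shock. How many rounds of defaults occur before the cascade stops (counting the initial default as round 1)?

Round 1 — Ivory defaults (initial).
  Calder: +10 → 10 < 60
  Pike: +60 → 60 ≥ 40
Round 2 — Pike defaults.
  Hale: +20 → 20 < 120
No further defaults.

2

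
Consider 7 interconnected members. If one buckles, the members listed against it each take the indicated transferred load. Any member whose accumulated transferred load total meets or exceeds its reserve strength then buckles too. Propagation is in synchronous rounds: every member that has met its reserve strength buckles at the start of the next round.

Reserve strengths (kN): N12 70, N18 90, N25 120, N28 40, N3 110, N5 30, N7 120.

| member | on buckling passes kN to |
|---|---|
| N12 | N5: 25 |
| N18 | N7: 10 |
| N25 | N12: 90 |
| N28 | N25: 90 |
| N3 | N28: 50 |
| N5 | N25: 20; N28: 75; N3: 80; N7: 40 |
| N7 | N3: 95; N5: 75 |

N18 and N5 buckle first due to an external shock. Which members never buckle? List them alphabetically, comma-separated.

N12, N25, N3, N7

Round 1 — N18, N5 buckle (initial).
  N25: +20 → 20 < 120
  N28: +75 → 75 ≥ 40
  N3: +80 → 80 < 110
  N7: +10+40 → 50 < 120
Round 2 — N28 buckles.
  N25: +90 → 110 < 120
No further bucklings.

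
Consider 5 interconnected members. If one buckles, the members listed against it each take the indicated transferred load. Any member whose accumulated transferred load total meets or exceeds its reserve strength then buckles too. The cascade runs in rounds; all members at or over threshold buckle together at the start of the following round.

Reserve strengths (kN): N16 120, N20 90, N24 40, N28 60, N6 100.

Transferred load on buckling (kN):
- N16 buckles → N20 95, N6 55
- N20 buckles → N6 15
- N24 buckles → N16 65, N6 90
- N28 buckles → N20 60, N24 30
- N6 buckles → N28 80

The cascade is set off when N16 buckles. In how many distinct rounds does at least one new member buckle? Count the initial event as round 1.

2

Round 1 — N16 buckles (initial).
  N20: +95 → 95 ≥ 90
  N6: +55 → 55 < 100
Round 2 — N20 buckles.
  N6: +15 → 70 < 100
No further bucklings.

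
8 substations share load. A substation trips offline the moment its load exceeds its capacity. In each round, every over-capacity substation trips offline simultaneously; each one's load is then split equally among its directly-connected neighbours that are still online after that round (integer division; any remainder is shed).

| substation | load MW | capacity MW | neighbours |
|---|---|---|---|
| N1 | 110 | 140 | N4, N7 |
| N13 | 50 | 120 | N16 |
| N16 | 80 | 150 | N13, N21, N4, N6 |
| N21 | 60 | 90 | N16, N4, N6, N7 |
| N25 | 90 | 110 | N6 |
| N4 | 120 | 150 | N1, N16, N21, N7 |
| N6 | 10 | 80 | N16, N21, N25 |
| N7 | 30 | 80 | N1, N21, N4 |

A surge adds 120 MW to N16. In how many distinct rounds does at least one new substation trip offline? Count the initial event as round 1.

4

Round 1 — N16 at 200 > 150. N16 trips offline.
  N16 sheds 200 MW to N13, N21, N4, N6: 50 each.
    N13: 50+50 = 100 ≤ 120
    N21: 60+50 = 110 > 90
    N4: 120+50 = 170 > 150
    N6: 10+50 = 60 ≤ 80
Round 2 — N21, N4 trip offline.
  N21 sheds 110 MW to N6, N7: 55 each.
    N6: 60+55 = 115 > 80
    N7: 30+55 = 85 > 80
  N4 sheds 170 MW to N1, N7: 85 each.
    N1: 110+85 = 195 > 140
    N7: 85+85 = 170 > 80
Round 3 — N1, N6, N7 trip offline.
  N1 sheds 195 MW: no online neighbours, lost.
  N6 sheds 115 MW to N25: 115 each.
    N25: 90+115 = 205 > 110
  N7 sheds 170 MW: no online neighbours, lost.
Round 4 — N25 trips offline.
  N25 sheds 205 MW: no online neighbours, lost.
No further trips.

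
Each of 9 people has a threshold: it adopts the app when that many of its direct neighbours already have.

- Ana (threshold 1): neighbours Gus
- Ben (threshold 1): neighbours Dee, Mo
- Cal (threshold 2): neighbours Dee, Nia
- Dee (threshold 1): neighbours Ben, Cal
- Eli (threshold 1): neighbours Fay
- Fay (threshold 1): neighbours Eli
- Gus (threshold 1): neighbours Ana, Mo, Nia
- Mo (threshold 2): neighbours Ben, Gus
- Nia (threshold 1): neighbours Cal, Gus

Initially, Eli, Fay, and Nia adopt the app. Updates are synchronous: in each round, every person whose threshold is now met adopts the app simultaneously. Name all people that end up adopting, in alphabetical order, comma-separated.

Ana, Eli, Fay, Gus, Nia

Round 1 — Eli, Fay, Nia adopt the app (initial).
Round 2 — checking thresholds:
  Cal: 1 of 2 neighbours < 2, not yet.
  Gus: 1 of 3 neighbours ≥ 1, adopts the app.
Round 3 — checking thresholds:
  Ana: 1 of 1 neighbours ≥ 1, adopts the app.
  Cal: 1 of 2 neighbours < 2, not yet.
  Mo: 1 of 2 neighbours < 2, not yet.
Round 4 — no new adoptions; cascade stops.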